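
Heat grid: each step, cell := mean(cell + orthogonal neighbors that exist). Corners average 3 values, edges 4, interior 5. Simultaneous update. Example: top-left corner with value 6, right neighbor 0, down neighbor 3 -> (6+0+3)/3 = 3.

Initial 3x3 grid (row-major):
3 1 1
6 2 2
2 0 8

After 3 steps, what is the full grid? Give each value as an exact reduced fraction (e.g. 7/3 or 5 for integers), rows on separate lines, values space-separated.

Answer: 1403/540 35039/14400 1223/540
4521/1600 15643/6000 37889/14400
6217/2160 3497/1200 6137/2160

Derivation:
After step 1:
  10/3 7/4 4/3
  13/4 11/5 13/4
  8/3 3 10/3
After step 2:
  25/9 517/240 19/9
  229/80 269/100 607/240
  107/36 14/5 115/36
After step 3:
  1403/540 35039/14400 1223/540
  4521/1600 15643/6000 37889/14400
  6217/2160 3497/1200 6137/2160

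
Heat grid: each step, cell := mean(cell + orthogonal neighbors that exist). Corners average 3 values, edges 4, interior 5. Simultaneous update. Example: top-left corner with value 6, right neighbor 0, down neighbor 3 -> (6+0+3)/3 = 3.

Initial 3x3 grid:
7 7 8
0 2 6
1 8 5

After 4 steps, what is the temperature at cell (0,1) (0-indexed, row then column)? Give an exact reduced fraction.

Answer: 547913/108000

Derivation:
Step 1: cell (0,1) = 6
Step 2: cell (0,1) = 167/30
Step 3: cell (0,1) = 9229/1800
Step 4: cell (0,1) = 547913/108000
Full grid after step 4:
  293881/64800 547913/108000 235129/43200
  1842527/432000 565741/120000 4570679/864000
  86677/21600 975701/216000 642487/129600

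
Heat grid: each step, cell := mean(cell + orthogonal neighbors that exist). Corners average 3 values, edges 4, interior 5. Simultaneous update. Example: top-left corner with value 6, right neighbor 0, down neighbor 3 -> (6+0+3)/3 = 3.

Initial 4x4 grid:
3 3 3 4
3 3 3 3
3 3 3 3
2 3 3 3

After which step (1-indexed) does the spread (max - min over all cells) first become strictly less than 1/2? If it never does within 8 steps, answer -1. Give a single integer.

Step 1: max=10/3, min=8/3, spread=2/3
Step 2: max=59/18, min=49/18, spread=5/9
Step 3: max=689/216, min=607/216, spread=41/108
  -> spread < 1/2 first at step 3
Step 4: max=20483/6480, min=18397/6480, spread=1043/3240
Step 5: max=608753/194400, min=557647/194400, spread=25553/97200
Step 6: max=18141863/5832000, min=16850137/5832000, spread=645863/2916000
Step 7: max=541105973/174960000, min=508654027/174960000, spread=16225973/87480000
Step 8: max=16155740783/5248800000, min=15337059217/5248800000, spread=409340783/2624400000

Answer: 3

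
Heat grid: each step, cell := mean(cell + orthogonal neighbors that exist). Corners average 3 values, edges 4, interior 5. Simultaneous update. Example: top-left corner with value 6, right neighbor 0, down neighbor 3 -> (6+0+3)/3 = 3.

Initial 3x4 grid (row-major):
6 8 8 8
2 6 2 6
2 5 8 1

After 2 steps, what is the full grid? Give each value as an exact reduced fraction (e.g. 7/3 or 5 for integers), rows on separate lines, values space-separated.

After step 1:
  16/3 7 13/2 22/3
  4 23/5 6 17/4
  3 21/4 4 5
After step 2:
  49/9 703/120 161/24 217/36
  127/30 537/100 507/100 271/48
  49/12 337/80 81/16 53/12

Answer: 49/9 703/120 161/24 217/36
127/30 537/100 507/100 271/48
49/12 337/80 81/16 53/12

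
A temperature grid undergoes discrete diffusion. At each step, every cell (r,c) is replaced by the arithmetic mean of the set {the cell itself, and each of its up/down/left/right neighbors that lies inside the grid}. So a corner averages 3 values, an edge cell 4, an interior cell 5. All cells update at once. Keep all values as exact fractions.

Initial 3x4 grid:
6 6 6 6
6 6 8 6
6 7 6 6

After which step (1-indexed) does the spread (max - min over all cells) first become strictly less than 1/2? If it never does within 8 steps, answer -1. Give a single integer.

Answer: 3

Derivation:
Step 1: max=27/4, min=6, spread=3/4
Step 2: max=131/20, min=6, spread=11/20
Step 3: max=129/20, min=2221/360, spread=101/360
  -> spread < 1/2 first at step 3
Step 4: max=27593/4320, min=13339/2160, spread=61/288
Step 5: max=229241/36000, min=5383/864, spread=464/3375
Step 6: max=98888513/15552000, min=24258667/3888000, spread=370769/3110400
Step 7: max=5919645907/933120000, min=1460214793/233280000, spread=5252449/62208000
Step 8: max=354916997993/55987200000, min=1082924507/172800000, spread=161978309/2239488000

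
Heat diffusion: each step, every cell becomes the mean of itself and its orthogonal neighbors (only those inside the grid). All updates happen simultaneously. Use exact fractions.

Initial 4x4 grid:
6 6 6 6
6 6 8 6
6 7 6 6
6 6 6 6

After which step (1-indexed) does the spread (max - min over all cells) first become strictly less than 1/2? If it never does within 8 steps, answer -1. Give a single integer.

Step 1: max=33/5, min=6, spread=3/5
Step 2: max=163/25, min=6, spread=13/25
Step 3: max=3803/600, min=2207/360, spread=187/900
  -> spread < 1/2 first at step 3
Step 4: max=94853/15000, min=14791/2400, spread=9637/60000
Step 5: max=212267/33750, min=2002553/324000, spread=176051/1620000
Step 6: max=7639133/1215000, min=60263147/9720000, spread=849917/9720000
Step 7: max=914682317/145800000, min=1807986227/291600000, spread=21378407/291600000
Step 8: max=13711828729/2187000000, min=54307242719/8748000000, spread=540072197/8748000000

Answer: 3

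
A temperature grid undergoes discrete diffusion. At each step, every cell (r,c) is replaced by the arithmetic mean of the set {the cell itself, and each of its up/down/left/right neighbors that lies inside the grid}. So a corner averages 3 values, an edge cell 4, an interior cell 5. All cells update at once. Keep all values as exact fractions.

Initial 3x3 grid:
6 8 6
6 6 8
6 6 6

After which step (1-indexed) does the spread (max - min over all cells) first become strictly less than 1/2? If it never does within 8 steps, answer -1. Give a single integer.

Step 1: max=22/3, min=6, spread=4/3
Step 2: max=273/40, min=6, spread=33/40
Step 3: max=3677/540, min=281/45, spread=61/108
Step 4: max=215839/32400, min=8461/1350, spread=511/1296
  -> spread < 1/2 first at step 4
Step 5: max=12893933/1944000, min=114401/18000, spread=4309/15552
Step 6: max=767223751/116640000, min=15511237/2430000, spread=36295/186624
Step 7: max=45875570597/6998400000, min=3743335831/583200000, spread=305773/2239488
Step 8: max=2742738670159/419904000000, min=37534575497/5832000000, spread=2575951/26873856

Answer: 4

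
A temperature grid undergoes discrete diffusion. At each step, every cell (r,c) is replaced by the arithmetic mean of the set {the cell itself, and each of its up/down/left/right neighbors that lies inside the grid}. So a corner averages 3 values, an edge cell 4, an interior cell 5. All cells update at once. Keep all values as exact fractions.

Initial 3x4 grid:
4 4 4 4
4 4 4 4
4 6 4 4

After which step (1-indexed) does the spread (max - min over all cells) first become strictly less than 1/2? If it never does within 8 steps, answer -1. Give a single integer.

Answer: 3

Derivation:
Step 1: max=14/3, min=4, spread=2/3
Step 2: max=271/60, min=4, spread=31/60
Step 3: max=2371/540, min=4, spread=211/540
  -> spread < 1/2 first at step 3
Step 4: max=232897/54000, min=3647/900, spread=14077/54000
Step 5: max=2084407/486000, min=219683/54000, spread=5363/24300
Step 6: max=62060809/14580000, min=122869/30000, spread=93859/583200
Step 7: max=3709474481/874800000, min=199736467/48600000, spread=4568723/34992000
Step 8: max=221732435629/52488000000, min=6013618889/1458000000, spread=8387449/83980800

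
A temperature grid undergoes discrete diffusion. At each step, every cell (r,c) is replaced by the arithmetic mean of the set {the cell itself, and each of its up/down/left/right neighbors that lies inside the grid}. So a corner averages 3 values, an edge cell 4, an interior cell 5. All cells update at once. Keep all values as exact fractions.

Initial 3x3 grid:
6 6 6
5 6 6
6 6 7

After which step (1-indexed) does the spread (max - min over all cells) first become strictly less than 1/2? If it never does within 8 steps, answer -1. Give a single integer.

Answer: 3

Derivation:
Step 1: max=19/3, min=17/3, spread=2/3
Step 2: max=113/18, min=1373/240, spread=401/720
Step 3: max=6619/1080, min=12523/2160, spread=143/432
  -> spread < 1/2 first at step 3
Step 4: max=395123/64800, min=760121/129600, spread=1205/5184
Step 5: max=23517031/3888000, min=45765187/7776000, spread=10151/62208
Step 6: max=1406473007/233280000, min=2759497889/466560000, spread=85517/746496
Step 7: max=84109595179/13996800000, min=165967843483/27993600000, spread=720431/8957952
Step 8: max=5037465044363/839808000000, min=9980098510601/1679616000000, spread=6069221/107495424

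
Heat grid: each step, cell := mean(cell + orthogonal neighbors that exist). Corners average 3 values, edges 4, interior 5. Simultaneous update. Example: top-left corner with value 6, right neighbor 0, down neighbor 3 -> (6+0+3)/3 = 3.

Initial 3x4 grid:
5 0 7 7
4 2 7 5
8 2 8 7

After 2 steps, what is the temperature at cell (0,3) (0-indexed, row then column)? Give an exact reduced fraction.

Step 1: cell (0,3) = 19/3
Step 2: cell (0,3) = 217/36
Full grid after step 2:
  15/4 59/16 1253/240 217/36
  185/48 441/100 531/100 253/40
  173/36 14/3 88/15 115/18

Answer: 217/36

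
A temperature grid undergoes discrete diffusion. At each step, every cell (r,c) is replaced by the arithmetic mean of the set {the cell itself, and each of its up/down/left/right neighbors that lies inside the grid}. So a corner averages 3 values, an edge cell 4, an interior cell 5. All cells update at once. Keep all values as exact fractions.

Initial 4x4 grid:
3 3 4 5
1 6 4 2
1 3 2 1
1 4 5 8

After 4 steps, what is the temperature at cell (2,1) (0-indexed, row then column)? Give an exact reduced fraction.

Step 1: cell (2,1) = 16/5
Step 2: cell (2,1) = 287/100
Step 3: cell (2,1) = 6193/2000
Step 4: cell (2,1) = 60953/20000
Full grid after step 4:
  199187/64800 352939/108000 75931/21600 45743/12960
  616523/216000 574541/180000 614773/180000 153431/43200
  198857/72000 60953/20000 125717/36000 779299/216000
  2191/800 113111/36000 382097/108000 243703/64800

Answer: 60953/20000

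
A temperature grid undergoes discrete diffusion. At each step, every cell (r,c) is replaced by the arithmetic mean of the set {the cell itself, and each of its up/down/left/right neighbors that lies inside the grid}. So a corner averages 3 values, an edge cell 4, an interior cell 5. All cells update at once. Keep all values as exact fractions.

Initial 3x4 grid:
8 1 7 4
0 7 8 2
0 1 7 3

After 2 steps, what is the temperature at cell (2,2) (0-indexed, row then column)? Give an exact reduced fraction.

Step 1: cell (2,2) = 19/4
Step 2: cell (2,2) = 187/40
Full grid after step 2:
  25/6 343/80 1277/240 163/36
  629/240 457/100 118/25 1127/240
  47/18 367/120 187/40 13/3

Answer: 187/40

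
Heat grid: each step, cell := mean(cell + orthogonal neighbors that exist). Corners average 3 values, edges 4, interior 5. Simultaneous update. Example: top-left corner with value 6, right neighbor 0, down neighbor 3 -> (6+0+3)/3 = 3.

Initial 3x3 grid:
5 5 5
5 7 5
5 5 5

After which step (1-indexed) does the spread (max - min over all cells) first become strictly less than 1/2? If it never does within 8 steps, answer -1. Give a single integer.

Answer: 2

Derivation:
Step 1: max=11/2, min=5, spread=1/2
Step 2: max=137/25, min=209/40, spread=51/200
  -> spread < 1/2 first at step 2
Step 3: max=12823/2400, min=947/180, spread=589/7200
Step 4: max=79943/15000, min=761081/144000, spread=31859/720000
Step 5: max=45891607/8640000, min=4764721/900000, spread=751427/43200000
Step 6: max=286634687/54000000, min=2747063129/518400000, spread=23149331/2592000000
Step 7: max=165002654263/31104000000, min=17174931889/3240000000, spread=616540643/155520000000
Step 8: max=1031112453983/194400000000, min=9895132008761/1866240000000, spread=17737747379/9331200000000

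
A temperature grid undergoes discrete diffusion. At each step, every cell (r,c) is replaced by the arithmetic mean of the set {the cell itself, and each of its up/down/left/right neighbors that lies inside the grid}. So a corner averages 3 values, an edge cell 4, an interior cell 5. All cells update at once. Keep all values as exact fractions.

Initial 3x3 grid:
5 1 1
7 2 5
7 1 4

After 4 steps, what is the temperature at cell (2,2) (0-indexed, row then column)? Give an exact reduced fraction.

Step 1: cell (2,2) = 10/3
Step 2: cell (2,2) = 59/18
Step 3: cell (2,2) = 3601/1080
Step 4: cell (2,2) = 219287/64800
Full grid after step 4:
  240737/64800 2896783/864000 394399/129600
  3391283/864000 26527/7500 172213/54000
  174683/43200 1608079/432000 219287/64800

Answer: 219287/64800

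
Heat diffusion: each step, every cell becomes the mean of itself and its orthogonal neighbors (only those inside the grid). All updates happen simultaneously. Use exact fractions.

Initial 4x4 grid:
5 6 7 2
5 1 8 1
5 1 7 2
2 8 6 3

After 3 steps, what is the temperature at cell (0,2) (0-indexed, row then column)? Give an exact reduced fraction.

Step 1: cell (0,2) = 23/4
Step 2: cell (0,2) = 559/120
Step 3: cell (0,2) = 2063/450
Full grid after step 3:
  10007/2160 1057/225 2063/450 2237/540
  31469/7200 26849/6000 6587/1500 904/225
  3341/800 4467/1000 26173/6000 184/45
  1589/360 10763/2400 6677/1440 9163/2160

Answer: 2063/450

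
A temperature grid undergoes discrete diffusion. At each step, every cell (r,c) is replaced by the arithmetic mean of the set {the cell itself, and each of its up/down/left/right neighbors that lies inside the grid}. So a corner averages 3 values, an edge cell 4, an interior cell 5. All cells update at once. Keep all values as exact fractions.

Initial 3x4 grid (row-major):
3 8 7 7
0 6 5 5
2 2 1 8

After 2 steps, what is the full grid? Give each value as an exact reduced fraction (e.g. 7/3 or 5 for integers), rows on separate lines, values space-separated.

After step 1:
  11/3 6 27/4 19/3
  11/4 21/5 24/5 25/4
  4/3 11/4 4 14/3
After step 2:
  149/36 1237/240 1433/240 58/9
  239/80 41/10 26/5 441/80
  41/18 737/240 973/240 179/36

Answer: 149/36 1237/240 1433/240 58/9
239/80 41/10 26/5 441/80
41/18 737/240 973/240 179/36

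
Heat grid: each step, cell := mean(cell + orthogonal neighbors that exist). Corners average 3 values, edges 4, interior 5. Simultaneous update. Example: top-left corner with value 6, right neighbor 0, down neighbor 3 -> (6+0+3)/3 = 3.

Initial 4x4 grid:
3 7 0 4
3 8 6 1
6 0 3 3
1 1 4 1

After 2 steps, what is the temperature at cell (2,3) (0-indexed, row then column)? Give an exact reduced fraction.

Answer: 341/120

Derivation:
Step 1: cell (2,3) = 2
Step 2: cell (2,3) = 341/120
Full grid after step 2:
  83/18 1073/240 841/240 113/36
  499/120 43/10 387/100 323/120
  413/120 78/25 293/100 341/120
  20/9 601/240 577/240 83/36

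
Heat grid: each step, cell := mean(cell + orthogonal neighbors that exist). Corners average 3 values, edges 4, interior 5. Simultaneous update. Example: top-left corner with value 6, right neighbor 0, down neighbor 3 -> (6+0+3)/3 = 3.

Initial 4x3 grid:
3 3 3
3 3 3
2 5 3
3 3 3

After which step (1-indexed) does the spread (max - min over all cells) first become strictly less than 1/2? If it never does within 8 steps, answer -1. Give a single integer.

Answer: 2

Derivation:
Step 1: max=7/2, min=8/3, spread=5/6
Step 2: max=337/100, min=35/12, spread=34/75
  -> spread < 1/2 first at step 2
Step 3: max=3931/1200, min=226/75, spread=21/80
Step 4: max=69907/21600, min=16333/5400, spread=61/288
Step 5: max=862601/270000, min=993857/324000, spread=206321/1620000
Step 6: max=82691839/25920000, min=59701573/19440000, spread=370769/3110400
Step 7: max=14802780503/4665600000, min=3602211707/1166400000, spread=5252449/62208000
Step 8: max=886473748277/279936000000, min=216556614913/69984000000, spread=161978309/2239488000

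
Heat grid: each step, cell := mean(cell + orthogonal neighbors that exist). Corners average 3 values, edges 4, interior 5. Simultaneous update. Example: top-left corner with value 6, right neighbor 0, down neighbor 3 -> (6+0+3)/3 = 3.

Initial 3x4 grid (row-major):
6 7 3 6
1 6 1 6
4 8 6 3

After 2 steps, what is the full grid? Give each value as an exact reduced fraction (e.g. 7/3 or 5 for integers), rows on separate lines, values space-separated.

After step 1:
  14/3 11/2 17/4 5
  17/4 23/5 22/5 4
  13/3 6 9/2 5
After step 2:
  173/36 1141/240 383/80 53/12
  357/80 99/20 87/20 23/5
  175/36 583/120 199/40 9/2

Answer: 173/36 1141/240 383/80 53/12
357/80 99/20 87/20 23/5
175/36 583/120 199/40 9/2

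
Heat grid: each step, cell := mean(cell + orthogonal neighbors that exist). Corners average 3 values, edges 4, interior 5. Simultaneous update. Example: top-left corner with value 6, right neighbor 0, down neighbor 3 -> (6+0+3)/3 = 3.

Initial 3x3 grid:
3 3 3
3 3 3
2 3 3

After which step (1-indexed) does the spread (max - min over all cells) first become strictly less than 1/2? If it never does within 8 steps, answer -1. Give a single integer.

Answer: 1

Derivation:
Step 1: max=3, min=8/3, spread=1/3
  -> spread < 1/2 first at step 1
Step 2: max=3, min=49/18, spread=5/18
Step 3: max=3, min=607/216, spread=41/216
Step 4: max=1069/360, min=36749/12960, spread=347/2592
Step 5: max=10643/3600, min=2225863/777600, spread=2921/31104
Step 6: max=1270517/432000, min=134139461/46656000, spread=24611/373248
Step 7: max=28503259/9720000, min=8079357967/2799360000, spread=207329/4478976
Step 8: max=1516398401/518400000, min=485854847549/167961600000, spread=1746635/53747712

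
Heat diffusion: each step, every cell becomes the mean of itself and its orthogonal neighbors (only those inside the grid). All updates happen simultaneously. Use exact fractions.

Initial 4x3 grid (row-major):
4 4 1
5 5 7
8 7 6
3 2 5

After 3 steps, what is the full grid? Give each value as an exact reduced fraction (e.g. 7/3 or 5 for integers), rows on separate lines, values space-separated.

Answer: 10151/2160 32177/7200 1631/360
36047/7200 30341/6000 5837/1200
37547/7200 15383/3000 1171/225
5293/1080 71429/14400 10661/2160

Derivation:
After step 1:
  13/3 7/2 4
  11/2 28/5 19/4
  23/4 28/5 25/4
  13/3 17/4 13/3
After step 2:
  40/9 523/120 49/12
  1271/240 499/100 103/20
  1271/240 549/100 157/30
  43/9 1111/240 89/18
After step 3:
  10151/2160 32177/7200 1631/360
  36047/7200 30341/6000 5837/1200
  37547/7200 15383/3000 1171/225
  5293/1080 71429/14400 10661/2160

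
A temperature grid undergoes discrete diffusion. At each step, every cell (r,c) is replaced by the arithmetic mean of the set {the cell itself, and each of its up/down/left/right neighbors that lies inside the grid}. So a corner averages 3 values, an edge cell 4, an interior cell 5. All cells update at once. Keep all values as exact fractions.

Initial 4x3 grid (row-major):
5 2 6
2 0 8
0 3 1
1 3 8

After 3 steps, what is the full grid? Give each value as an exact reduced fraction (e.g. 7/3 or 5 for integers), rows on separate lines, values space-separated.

Answer: 23/8 46993/14400 433/108
1821/800 18947/6000 26189/7200
16079/7200 15857/6000 8993/2400
284/135 43183/14400 1249/360

Derivation:
After step 1:
  3 13/4 16/3
  7/4 3 15/4
  3/2 7/5 5
  4/3 15/4 4
After step 2:
  8/3 175/48 37/9
  37/16 263/100 205/48
  359/240 293/100 283/80
  79/36 629/240 17/4
After step 3:
  23/8 46993/14400 433/108
  1821/800 18947/6000 26189/7200
  16079/7200 15857/6000 8993/2400
  284/135 43183/14400 1249/360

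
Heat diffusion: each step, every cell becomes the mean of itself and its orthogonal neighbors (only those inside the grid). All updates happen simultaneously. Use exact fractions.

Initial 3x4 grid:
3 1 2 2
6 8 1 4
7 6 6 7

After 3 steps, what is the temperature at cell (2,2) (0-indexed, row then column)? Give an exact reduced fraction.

Step 1: cell (2,2) = 5
Step 2: cell (2,2) = 1297/240
Step 3: cell (2,2) = 35041/7200
Full grid after step 3:
  1123/270 6929/1800 11183/3600 3431/1080
  18563/3600 27013/6000 25283/6000 27011/7200
  12239/2160 40241/7200 35041/7200 10177/2160

Answer: 35041/7200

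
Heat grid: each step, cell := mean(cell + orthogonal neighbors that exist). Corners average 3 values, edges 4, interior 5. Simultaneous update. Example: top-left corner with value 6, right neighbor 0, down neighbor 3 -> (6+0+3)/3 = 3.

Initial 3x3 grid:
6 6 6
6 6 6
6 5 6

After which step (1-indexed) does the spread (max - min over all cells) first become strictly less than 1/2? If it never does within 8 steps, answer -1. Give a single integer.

Answer: 1

Derivation:
Step 1: max=6, min=17/3, spread=1/3
  -> spread < 1/2 first at step 1
Step 2: max=6, min=1373/240, spread=67/240
Step 3: max=1193/200, min=12523/2160, spread=1807/10800
Step 4: max=32039/5400, min=5026037/864000, spread=33401/288000
Step 5: max=3196609/540000, min=45426067/7776000, spread=3025513/38880000
Step 6: max=170044051/28800000, min=18197473133/3110400000, spread=53531/995328
Step 7: max=45864883949/7776000000, min=1093711074151/186624000000, spread=450953/11943936
Step 8: max=5497711389481/933120000000, min=65675736439397/11197440000000, spread=3799043/143327232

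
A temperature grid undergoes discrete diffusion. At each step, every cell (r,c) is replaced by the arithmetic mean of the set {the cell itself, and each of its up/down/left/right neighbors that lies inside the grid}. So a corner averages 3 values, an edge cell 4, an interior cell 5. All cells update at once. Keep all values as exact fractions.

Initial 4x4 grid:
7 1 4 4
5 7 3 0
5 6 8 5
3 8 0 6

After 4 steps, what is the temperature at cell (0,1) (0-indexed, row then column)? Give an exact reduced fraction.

Answer: 942119/216000

Derivation:
Step 1: cell (0,1) = 19/4
Step 2: cell (0,1) = 989/240
Step 3: cell (0,1) = 32621/7200
Step 4: cell (0,1) = 942119/216000
Full grid after step 4:
  155803/32400 942119/216000 860719/216000 115211/32400
  1056899/216000 432097/90000 371609/90000 849619/216000
  1130123/216000 438487/90000 421487/90000 906139/216000
  165253/32400 1105523/216000 1007419/216000 147413/32400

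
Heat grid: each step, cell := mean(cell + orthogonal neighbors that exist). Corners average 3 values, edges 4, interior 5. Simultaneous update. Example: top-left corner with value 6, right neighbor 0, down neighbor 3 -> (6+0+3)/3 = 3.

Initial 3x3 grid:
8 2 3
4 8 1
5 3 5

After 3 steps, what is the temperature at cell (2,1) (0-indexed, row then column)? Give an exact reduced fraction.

Answer: 21859/4800

Derivation:
Step 1: cell (2,1) = 21/4
Step 2: cell (2,1) = 317/80
Step 3: cell (2,1) = 21859/4800
Full grid after step 3:
  5003/1080 64877/14400 437/120
  72377/14400 6181/1500 6453/1600
  1651/360 21859/4800 1361/360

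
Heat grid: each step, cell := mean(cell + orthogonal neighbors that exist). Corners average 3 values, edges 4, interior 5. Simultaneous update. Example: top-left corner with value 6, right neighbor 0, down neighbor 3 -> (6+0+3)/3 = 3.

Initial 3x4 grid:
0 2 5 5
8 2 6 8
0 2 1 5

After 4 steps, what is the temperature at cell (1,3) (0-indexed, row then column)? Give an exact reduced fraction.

Answer: 250627/54000

Derivation:
Step 1: cell (1,3) = 6
Step 2: cell (1,3) = 79/15
Step 3: cell (1,3) = 4493/900
Step 4: cell (1,3) = 250627/54000
Full grid after step 4:
  6292/2025 777623/216000 33769/8000 104093/21600
  1329011/432000 597379/180000 375677/90000 250627/54000
  23293/8100 711623/216000 831763/216000 289279/64800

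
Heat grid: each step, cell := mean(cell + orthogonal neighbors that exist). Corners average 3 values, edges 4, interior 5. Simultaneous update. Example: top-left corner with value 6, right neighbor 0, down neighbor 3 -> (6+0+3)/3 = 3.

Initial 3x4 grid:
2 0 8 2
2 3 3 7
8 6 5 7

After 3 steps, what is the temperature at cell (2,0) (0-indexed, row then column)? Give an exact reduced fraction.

Step 1: cell (2,0) = 16/3
Step 2: cell (2,0) = 175/36
Step 3: cell (2,0) = 4639/1080
Full grid after step 3:
  6293/2160 1249/360 569/144 10357/2160
  10831/2880 571/150 19/4 1579/320
  4639/1080 6931/1440 1439/288 5941/1080

Answer: 4639/1080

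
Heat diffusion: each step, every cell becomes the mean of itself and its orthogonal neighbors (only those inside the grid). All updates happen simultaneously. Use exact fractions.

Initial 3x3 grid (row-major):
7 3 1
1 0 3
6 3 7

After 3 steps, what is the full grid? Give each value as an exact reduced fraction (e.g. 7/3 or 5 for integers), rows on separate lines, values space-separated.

Answer: 1313/432 557/192 587/216
313/96 181/60 1751/576
731/216 247/72 1435/432

Derivation:
After step 1:
  11/3 11/4 7/3
  7/2 2 11/4
  10/3 4 13/3
After step 2:
  119/36 43/16 47/18
  25/8 3 137/48
  65/18 41/12 133/36
After step 3:
  1313/432 557/192 587/216
  313/96 181/60 1751/576
  731/216 247/72 1435/432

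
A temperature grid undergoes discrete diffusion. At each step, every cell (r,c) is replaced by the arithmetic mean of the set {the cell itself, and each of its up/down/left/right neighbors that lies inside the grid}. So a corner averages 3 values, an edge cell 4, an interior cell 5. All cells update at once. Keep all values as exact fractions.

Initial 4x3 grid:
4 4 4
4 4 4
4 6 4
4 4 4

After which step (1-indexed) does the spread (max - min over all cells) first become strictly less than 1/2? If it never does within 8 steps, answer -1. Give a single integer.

Step 1: max=9/2, min=4, spread=1/2
Step 2: max=223/50, min=4, spread=23/50
  -> spread < 1/2 first at step 2
Step 3: max=10411/2400, min=813/200, spread=131/480
Step 4: max=92951/21600, min=14791/3600, spread=841/4320
Step 5: max=37102051/8640000, min=2973373/720000, spread=56863/345600
Step 6: max=332574341/77760000, min=26909543/6480000, spread=386393/3110400
Step 7: max=132809723131/31104000000, min=10788358813/2592000000, spread=26795339/248832000
Step 8: max=7948775714129/1866240000000, min=649166149667/155520000000, spread=254051069/2985984000

Answer: 2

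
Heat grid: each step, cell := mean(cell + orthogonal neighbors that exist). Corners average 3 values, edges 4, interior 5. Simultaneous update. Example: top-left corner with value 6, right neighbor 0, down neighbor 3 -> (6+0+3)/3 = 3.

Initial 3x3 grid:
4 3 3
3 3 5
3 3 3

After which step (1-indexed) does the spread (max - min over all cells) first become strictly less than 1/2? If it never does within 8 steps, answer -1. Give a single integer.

Answer: 2

Derivation:
Step 1: max=11/3, min=3, spread=2/3
Step 2: max=427/120, min=37/12, spread=19/40
  -> spread < 1/2 first at step 2
Step 3: max=7519/2160, min=2303/720, spread=61/216
Step 4: max=443513/129600, min=139321/43200, spread=511/2592
Step 5: max=26476111/7776000, min=8466287/2592000, spread=4309/31104
Step 6: max=1577031017/466560000, min=510554089/155520000, spread=36295/373248
Step 7: max=94284058399/27993600000, min=30790992383/9331200000, spread=305773/4478976
Step 8: max=5638357692953/1679616000000, min=1852619741401/559872000000, spread=2575951/53747712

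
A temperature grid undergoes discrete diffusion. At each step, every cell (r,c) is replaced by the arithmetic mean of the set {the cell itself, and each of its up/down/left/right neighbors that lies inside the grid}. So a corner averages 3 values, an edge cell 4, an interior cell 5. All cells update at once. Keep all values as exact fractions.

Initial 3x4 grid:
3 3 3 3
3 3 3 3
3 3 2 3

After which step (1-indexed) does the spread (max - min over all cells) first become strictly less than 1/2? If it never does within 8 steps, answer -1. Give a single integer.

Step 1: max=3, min=8/3, spread=1/3
  -> spread < 1/2 first at step 1
Step 2: max=3, min=329/120, spread=31/120
Step 3: max=3, min=3029/1080, spread=211/1080
Step 4: max=5353/1800, min=307103/108000, spread=14077/108000
Step 5: max=320317/108000, min=2775593/972000, spread=5363/48600
Step 6: max=177131/60000, min=83739191/29160000, spread=93859/1166400
Step 7: max=286263533/97200000, min=5038525519/1749600000, spread=4568723/69984000
Step 8: max=8566381111/2916000000, min=303147564371/104976000000, spread=8387449/167961600

Answer: 1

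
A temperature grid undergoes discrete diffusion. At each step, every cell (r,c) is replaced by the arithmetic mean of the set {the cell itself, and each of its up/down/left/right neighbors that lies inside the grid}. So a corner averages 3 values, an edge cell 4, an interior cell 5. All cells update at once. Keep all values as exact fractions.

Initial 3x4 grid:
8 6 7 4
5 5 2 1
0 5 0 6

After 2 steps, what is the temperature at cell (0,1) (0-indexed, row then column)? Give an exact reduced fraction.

Step 1: cell (0,1) = 13/2
Step 2: cell (0,1) = 1331/240
Full grid after step 2:
  52/9 1331/240 73/16 4
  563/120 211/50 377/100 151/48
  31/9 821/240 133/48 53/18

Answer: 1331/240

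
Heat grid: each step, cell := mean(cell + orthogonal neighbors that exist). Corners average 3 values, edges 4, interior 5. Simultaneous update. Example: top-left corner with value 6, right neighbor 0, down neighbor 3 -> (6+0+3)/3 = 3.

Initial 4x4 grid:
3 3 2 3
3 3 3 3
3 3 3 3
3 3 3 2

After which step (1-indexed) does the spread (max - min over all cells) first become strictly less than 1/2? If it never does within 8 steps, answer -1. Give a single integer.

Step 1: max=3, min=8/3, spread=1/3
  -> spread < 1/2 first at step 1
Step 2: max=3, min=49/18, spread=5/18
Step 3: max=3, min=6013/2160, spread=467/2160
Step 4: max=857/288, min=182743/64800, spread=5041/32400
Step 5: max=1851/625, min=5489509/1944000, spread=1339207/9720000
Step 6: max=19115977/6480000, min=165532231/58320000, spread=3255781/29160000
Step 7: max=114259183/38880000, min=4976942533/1749600000, spread=82360351/874800000
Step 8: max=1139864191/388800000, min=149732510143/52488000000, spread=2074577821/26244000000

Answer: 1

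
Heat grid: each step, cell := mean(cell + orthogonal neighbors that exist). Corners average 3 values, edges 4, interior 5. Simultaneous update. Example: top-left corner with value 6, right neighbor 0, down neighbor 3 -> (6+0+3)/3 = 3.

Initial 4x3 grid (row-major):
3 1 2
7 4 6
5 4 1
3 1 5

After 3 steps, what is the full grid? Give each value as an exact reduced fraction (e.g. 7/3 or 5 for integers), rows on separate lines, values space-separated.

After step 1:
  11/3 5/2 3
  19/4 22/5 13/4
  19/4 3 4
  3 13/4 7/3
After step 2:
  131/36 407/120 35/12
  527/120 179/50 293/80
  31/8 97/25 151/48
  11/3 139/48 115/36
After step 3:
  514/135 24349/7200 2393/720
  13937/3600 22687/6000 2661/800
  593/150 5213/1500 24989/7200
  167/48 49093/14400 665/216

Answer: 514/135 24349/7200 2393/720
13937/3600 22687/6000 2661/800
593/150 5213/1500 24989/7200
167/48 49093/14400 665/216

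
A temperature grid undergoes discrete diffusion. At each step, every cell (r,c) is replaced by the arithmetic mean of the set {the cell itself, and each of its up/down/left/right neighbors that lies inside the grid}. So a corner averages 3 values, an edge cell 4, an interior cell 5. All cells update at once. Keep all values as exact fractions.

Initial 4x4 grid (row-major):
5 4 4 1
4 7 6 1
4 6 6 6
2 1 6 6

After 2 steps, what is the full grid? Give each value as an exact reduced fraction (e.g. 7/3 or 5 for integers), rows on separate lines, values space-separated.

Answer: 43/9 1109/240 311/80 37/12
281/60 5 469/100 301/80
121/30 479/100 251/50 81/16
121/36 469/120 41/8 31/6

Derivation:
After step 1:
  13/3 5 15/4 2
  5 27/5 24/5 7/2
  4 24/5 6 19/4
  7/3 15/4 19/4 6
After step 2:
  43/9 1109/240 311/80 37/12
  281/60 5 469/100 301/80
  121/30 479/100 251/50 81/16
  121/36 469/120 41/8 31/6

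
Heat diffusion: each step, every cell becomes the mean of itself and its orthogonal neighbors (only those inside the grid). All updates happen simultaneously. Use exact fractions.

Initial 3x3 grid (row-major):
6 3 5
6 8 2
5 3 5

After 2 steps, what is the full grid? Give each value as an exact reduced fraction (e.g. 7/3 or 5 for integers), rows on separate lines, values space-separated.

After step 1:
  5 11/2 10/3
  25/4 22/5 5
  14/3 21/4 10/3
After step 2:
  67/12 547/120 83/18
  1219/240 132/25 241/60
  97/18 353/80 163/36

Answer: 67/12 547/120 83/18
1219/240 132/25 241/60
97/18 353/80 163/36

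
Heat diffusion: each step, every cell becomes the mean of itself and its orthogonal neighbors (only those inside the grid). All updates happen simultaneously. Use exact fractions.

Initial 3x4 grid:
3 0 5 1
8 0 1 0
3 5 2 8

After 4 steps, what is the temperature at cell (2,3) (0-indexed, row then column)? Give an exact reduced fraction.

Step 1: cell (2,3) = 10/3
Step 2: cell (2,3) = 59/18
Step 3: cell (2,3) = 1529/540
Step 4: cell (2,3) = 183059/64800
Full grid after step 4:
  48121/16200 587923/216000 166301/72000 518/225
  474937/144000 43147/15000 239707/90000 1069171/432000
  221009/64800 44003/13500 155507/54000 183059/64800

Answer: 183059/64800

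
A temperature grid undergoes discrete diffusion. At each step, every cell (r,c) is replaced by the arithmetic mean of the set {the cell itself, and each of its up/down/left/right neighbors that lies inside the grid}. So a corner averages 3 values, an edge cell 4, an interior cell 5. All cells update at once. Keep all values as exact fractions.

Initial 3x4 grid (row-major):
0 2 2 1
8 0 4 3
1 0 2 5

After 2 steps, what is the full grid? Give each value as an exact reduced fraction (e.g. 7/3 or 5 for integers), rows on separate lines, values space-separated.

After step 1:
  10/3 1 9/4 2
  9/4 14/5 11/5 13/4
  3 3/4 11/4 10/3
After step 2:
  79/36 563/240 149/80 5/2
  683/240 9/5 53/20 647/240
  2 93/40 271/120 28/9

Answer: 79/36 563/240 149/80 5/2
683/240 9/5 53/20 647/240
2 93/40 271/120 28/9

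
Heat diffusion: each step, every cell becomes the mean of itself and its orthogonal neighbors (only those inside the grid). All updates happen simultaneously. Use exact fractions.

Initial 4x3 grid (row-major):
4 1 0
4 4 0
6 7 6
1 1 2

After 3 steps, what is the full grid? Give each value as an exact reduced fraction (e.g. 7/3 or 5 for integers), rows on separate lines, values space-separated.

After step 1:
  3 9/4 1/3
  9/2 16/5 5/2
  9/2 24/5 15/4
  8/3 11/4 3
After step 2:
  13/4 527/240 61/36
  19/5 69/20 587/240
  247/60 19/5 281/80
  119/36 793/240 19/6
After step 3:
  2219/720 1525/576 2281/1080
  877/240 1883/600 3997/1440
  169/45 1091/300 517/160
  7723/2160 1955/576 599/180

Answer: 2219/720 1525/576 2281/1080
877/240 1883/600 3997/1440
169/45 1091/300 517/160
7723/2160 1955/576 599/180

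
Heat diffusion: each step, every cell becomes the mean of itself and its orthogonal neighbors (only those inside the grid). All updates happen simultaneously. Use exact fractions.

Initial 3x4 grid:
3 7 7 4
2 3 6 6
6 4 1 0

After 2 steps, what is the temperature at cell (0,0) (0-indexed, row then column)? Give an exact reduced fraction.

Step 1: cell (0,0) = 4
Step 2: cell (0,0) = 25/6
Full grid after step 2:
  25/6 97/20 319/60 47/9
  159/40 21/5 87/20 83/20
  11/3 293/80 791/240 109/36

Answer: 25/6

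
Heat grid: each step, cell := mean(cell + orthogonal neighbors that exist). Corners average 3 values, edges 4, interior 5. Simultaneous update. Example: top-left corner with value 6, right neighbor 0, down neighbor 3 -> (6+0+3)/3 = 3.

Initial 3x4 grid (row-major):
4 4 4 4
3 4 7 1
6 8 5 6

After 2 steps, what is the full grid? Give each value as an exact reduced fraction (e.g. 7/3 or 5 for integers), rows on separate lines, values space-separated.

After step 1:
  11/3 4 19/4 3
  17/4 26/5 21/5 9/2
  17/3 23/4 13/2 4
After step 2:
  143/36 1057/240 319/80 49/12
  1127/240 117/25 503/100 157/40
  47/9 1387/240 409/80 5

Answer: 143/36 1057/240 319/80 49/12
1127/240 117/25 503/100 157/40
47/9 1387/240 409/80 5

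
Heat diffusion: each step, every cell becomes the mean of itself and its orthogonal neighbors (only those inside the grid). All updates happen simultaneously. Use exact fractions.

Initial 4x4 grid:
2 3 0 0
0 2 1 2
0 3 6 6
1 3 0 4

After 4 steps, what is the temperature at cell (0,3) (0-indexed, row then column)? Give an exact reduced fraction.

Step 1: cell (0,3) = 2/3
Step 2: cell (0,3) = 47/36
Step 3: cell (0,3) = 1841/1080
Step 4: cell (0,3) = 60191/32400
Full grid after step 4:
  99793/64800 347983/216000 382207/216000 60191/32400
  86857/54000 337207/180000 190679/90000 504187/216000
  95777/54000 94343/45000 478403/180000 618347/216000
  14791/8100 122897/54000 151073/54000 204437/64800

Answer: 60191/32400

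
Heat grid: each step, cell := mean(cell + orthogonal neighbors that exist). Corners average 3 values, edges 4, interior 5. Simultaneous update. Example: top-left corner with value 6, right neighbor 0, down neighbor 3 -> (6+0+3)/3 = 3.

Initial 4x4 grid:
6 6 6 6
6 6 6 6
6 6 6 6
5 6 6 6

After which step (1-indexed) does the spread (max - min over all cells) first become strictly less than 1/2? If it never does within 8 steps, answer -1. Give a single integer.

Step 1: max=6, min=17/3, spread=1/3
  -> spread < 1/2 first at step 1
Step 2: max=6, min=103/18, spread=5/18
Step 3: max=6, min=1255/216, spread=41/216
Step 4: max=6, min=37837/6480, spread=1043/6480
Step 5: max=6, min=1140847/194400, spread=25553/194400
Step 6: max=107921/18000, min=34320541/5832000, spread=645863/5832000
Step 7: max=719029/120000, min=1032118309/174960000, spread=16225973/174960000
Step 8: max=323299/54000, min=31015322017/5248800000, spread=409340783/5248800000

Answer: 1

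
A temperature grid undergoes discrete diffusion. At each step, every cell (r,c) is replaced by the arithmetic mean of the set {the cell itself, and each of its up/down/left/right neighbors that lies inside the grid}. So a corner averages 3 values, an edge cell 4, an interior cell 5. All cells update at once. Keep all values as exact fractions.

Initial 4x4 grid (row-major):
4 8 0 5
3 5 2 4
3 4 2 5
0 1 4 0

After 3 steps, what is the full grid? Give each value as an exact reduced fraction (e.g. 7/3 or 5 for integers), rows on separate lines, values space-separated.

After step 1:
  5 17/4 15/4 3
  15/4 22/5 13/5 4
  5/2 3 17/5 11/4
  4/3 9/4 7/4 3
After step 2:
  13/3 87/20 17/5 43/12
  313/80 18/5 363/100 247/80
  127/48 311/100 27/10 263/80
  73/36 25/12 13/5 5/2
After step 3:
  3023/720 941/240 4489/1200 2417/720
  1739/480 7441/2000 6567/2000 8153/2400
  21053/7200 16967/6000 6131/2000 463/160
  973/432 8839/3600 593/240 671/240

Answer: 3023/720 941/240 4489/1200 2417/720
1739/480 7441/2000 6567/2000 8153/2400
21053/7200 16967/6000 6131/2000 463/160
973/432 8839/3600 593/240 671/240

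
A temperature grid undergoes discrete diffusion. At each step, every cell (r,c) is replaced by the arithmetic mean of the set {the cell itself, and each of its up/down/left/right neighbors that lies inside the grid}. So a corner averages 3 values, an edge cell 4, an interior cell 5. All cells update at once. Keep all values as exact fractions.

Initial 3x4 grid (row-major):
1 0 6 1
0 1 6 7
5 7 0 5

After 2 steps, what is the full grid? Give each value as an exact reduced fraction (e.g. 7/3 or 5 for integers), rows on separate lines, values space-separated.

After step 1:
  1/3 2 13/4 14/3
  7/4 14/5 4 19/4
  4 13/4 9/2 4
After step 2:
  49/36 503/240 167/48 38/9
  533/240 69/25 193/50 209/48
  3 291/80 63/16 53/12

Answer: 49/36 503/240 167/48 38/9
533/240 69/25 193/50 209/48
3 291/80 63/16 53/12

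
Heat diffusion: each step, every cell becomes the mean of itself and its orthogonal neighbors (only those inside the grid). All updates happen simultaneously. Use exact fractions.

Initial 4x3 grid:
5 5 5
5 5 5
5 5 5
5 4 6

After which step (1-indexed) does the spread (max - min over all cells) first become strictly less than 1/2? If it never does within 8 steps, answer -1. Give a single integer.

Step 1: max=21/4, min=14/3, spread=7/12
Step 2: max=61/12, min=73/15, spread=13/60
  -> spread < 1/2 first at step 2
Step 3: max=12101/2400, min=658/135, spread=3629/21600
Step 4: max=120469/24000, min=159599/32400, spread=60683/648000
Step 5: max=1082189/216000, min=4794053/972000, spread=30319/388800
Step 6: max=32409233/6480000, min=288599047/58320000, spread=61681/1166400
Step 7: max=971830361/194400000, min=8667452299/1749600000, spread=1580419/34992000
Step 8: max=58252774099/11664000000, min=520746082391/104976000000, spread=7057769/209952000

Answer: 2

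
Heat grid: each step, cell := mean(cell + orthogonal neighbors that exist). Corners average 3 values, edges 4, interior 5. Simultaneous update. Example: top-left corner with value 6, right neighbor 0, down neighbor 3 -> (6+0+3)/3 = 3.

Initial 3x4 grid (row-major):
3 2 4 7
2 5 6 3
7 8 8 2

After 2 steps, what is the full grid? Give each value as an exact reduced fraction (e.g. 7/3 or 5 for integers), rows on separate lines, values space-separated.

Answer: 121/36 911/240 1087/240 167/36
337/80 491/100 501/100 187/40
203/36 349/60 169/30 89/18

Derivation:
After step 1:
  7/3 7/2 19/4 14/3
  17/4 23/5 26/5 9/2
  17/3 7 6 13/3
After step 2:
  121/36 911/240 1087/240 167/36
  337/80 491/100 501/100 187/40
  203/36 349/60 169/30 89/18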